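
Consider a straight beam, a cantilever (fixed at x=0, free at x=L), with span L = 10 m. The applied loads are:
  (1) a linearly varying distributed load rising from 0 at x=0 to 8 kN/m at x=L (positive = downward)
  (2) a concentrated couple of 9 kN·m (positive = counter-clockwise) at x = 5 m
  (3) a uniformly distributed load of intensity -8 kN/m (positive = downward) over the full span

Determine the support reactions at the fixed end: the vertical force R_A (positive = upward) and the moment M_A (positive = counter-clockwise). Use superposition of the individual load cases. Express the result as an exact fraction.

R_A = -40 kN, M_A = -427/3 kN·m

Load 1 — triangular load w₀=8 kN/m (0→w₀ over full span):
  R_A = w₀L/2 = 8·10/2 = 40 kN
  M_A = w₀L²/3 = 8·10²/3 = 800/3 kN·m
Load 2 — applied couple M₀=9 kN·m at a=5 m (b=L-a=5):
  R_A = 0 kN
  M_A = -M₀ = -9 kN·m
Load 3 — uniform load w=-8 kN/m over full span:
  R_A = wL = (-8)·10 = -80 kN
  M_A = wL²/2 = (-8)·10²/2 = -400 kN·m
Superposition: R_A = -40 kN, M_A = -427/3 kN·m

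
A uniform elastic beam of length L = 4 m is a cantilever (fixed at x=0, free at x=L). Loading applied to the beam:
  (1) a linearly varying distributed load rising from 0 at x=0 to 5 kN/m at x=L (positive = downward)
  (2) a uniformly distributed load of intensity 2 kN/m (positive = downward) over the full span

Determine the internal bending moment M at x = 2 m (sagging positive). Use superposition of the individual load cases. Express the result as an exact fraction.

M(2) = -37/3 kN·m

Load 1 — triangular load w₀=5 kN/m (0→w₀ over full span):
  M_1 = w₀Lx/2 - w₀L²/3 - w₀x³/(6L) = 5·4·2/2 - 5·4²/3 - 5·2³/(6·4) = -25/3 kN·m
Load 2 — uniform load w=2 kN/m over full span:
  M_2 = -w(L-x)²/2 = -2·(4-2)²/2 = -4 kN·m
Superposition: M = Σ M_i = -37/3 kN·m ≈ -12.333333 kN·m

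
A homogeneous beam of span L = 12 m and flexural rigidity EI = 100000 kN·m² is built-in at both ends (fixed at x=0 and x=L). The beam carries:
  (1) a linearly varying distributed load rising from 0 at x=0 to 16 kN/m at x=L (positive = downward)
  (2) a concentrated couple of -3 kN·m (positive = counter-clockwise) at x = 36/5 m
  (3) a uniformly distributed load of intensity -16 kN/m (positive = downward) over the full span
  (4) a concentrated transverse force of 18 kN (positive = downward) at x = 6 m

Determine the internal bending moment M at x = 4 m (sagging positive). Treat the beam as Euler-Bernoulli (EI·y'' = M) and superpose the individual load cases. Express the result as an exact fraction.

Load 1 — triangular load w₀=16 kN/m (0→w₀ over full span):
  M_1 = 3w₀Lx/20 - w₀L²/30 - w₀x³/(6L) = 3·16·12·4/20 - 16·12²/30 - 16·4³/(6·12) = 1088/45 kN·m
Load 2 — applied couple M₀=-3 kN·m at a=36/5 m (b=L-a=24/5):
  M_2 = R_Ax - M_A  [x≤a] with R_A=-9/25, M_A=-24/25 = (-9/25)·4 - (-24/25) = -12/25 kN·m
Load 3 — uniform load w=-16 kN/m over full span:
  M_3 = wLx/2 - wL²/12 - wx²/2 = (-16)·12·4/2 - (-16)·12²/12 - (-16)·4²/2 = -64 kN·m
Load 4 — point force P=18 kN at a=6 m (b=L-a=6):
  M_4 = Pb²(3a+b)x/L³ - Pab²/L²  [x≤a] = 18·6²·(3·6+6)·4/12³ - 18·6·6²/12² = 9 kN·m
Superposition: M = Σ M_i = -7043/225 kN·m ≈ -31.302222 kN·m

M(4) = -7043/225 kN·m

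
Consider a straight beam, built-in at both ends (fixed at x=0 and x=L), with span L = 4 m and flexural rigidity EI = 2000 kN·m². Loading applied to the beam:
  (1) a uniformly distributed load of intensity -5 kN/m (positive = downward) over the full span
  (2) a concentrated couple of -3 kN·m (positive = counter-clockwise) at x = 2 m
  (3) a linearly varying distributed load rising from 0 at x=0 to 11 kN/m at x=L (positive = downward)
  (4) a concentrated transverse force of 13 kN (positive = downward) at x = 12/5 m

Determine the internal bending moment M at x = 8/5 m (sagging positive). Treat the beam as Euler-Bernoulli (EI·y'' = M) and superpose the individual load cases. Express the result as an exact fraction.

M(8/5) = 8717/7500 kN·m

Load 1 — uniform load w=-5 kN/m over full span:
  M_1 = wLx/2 - wL²/12 - wx²/2 = (-5)·4·(8/5)/2 - (-5)·4²/12 - (-5)·(8/5)²/2 = -44/15 kN·m
Load 2 — applied couple M₀=-3 kN·m at a=2 m (b=L-a=2):
  M_2 = R_Ax - M_A  [x≤a] with R_A=-9/8, M_A=-3/4 = (-9/8)·(8/5) - (-3/4) = -21/20 kN·m
Load 3 — triangular load w₀=11 kN/m (0→w₀ over full span):
  M_3 = 3w₀Lx/20 - w₀L²/30 - w₀x³/(6L) = 3·11·4·(8/5)/20 - 11·4²/30 - 11·(8/5)³/(6·4) = 352/125 kN·m
Load 4 — point force P=13 kN at a=12/5 m (b=L-a=8/5):
  M_4 = Pb²(3a+b)x/L³ - Pab²/L²  [x≤a] = 13·(8/5)²·(3·(12/5)+(8/5))·(8/5)/4³ - 13·(12/5)·(8/5)²/4² = 1456/625 kN·m
Superposition: M = Σ M_i = 8717/7500 kN·m ≈ 1.162267 kN·m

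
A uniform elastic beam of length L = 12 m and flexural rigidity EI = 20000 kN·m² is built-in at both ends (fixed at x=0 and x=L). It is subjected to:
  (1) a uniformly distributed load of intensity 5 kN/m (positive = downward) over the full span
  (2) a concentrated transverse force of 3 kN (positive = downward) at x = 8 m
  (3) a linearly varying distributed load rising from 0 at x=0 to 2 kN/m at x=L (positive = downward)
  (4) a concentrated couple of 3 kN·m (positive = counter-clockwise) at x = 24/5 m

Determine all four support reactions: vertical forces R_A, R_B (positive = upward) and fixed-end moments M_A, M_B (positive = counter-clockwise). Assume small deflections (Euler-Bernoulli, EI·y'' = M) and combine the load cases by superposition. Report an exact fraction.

Load 1 — uniform load w=5 kN/m over full span:
  R_A = wL/2 = 5·12/2 = 30 kN
  M_A = wL²/12 = 5·12²/12 = 60 kN·m
  R_B = wL/2 = 5·12/2 = 30 kN
  M_B = -wL²/12 = -5·12²/12 = -60 kN·m
Load 2 — point force P=3 kN at a=8 m (b=L-a=4):
  R_A = Pb²(3a+b)/L³ = 3·4²·(3·8+4)/12³ = 7/9 kN
  M_A = Pab²/L² = 3·8·4²/12² = 8/3 kN·m
  R_B = Pa²(a+3b)/L³ = 3·8²·(8+3·4)/12³ = 20/9 kN
  M_B = -Pa²b/L² = -3·8²·4/12² = -16/3 kN·m
Load 3 — triangular load w₀=2 kN/m (0→w₀ over full span):
  R_A = 3w₀L/20 = 3·2·12/20 = 18/5 kN
  M_A = w₀L²/30 = 2·12²/30 = 48/5 kN·m
  R_B = 7w₀L/20 = 7·2·12/20 = 42/5 kN
  M_B = -w₀L²/20 = -2·12²/20 = -72/5 kN·m
Load 4 — applied couple M₀=3 kN·m at a=24/5 m (b=L-a=36/5):
  R_A = 6M₀ab/L³ = 6·3·(24/5)·(36/5)/12³ = 9/25 kN
  M_A = M₀b(2a-b)/L² = 3·(36/5)·(2·(24/5)-(36/5))/12² = 9/25 kN·m
  R_B = -6M₀ab/L³ = -6·3·(24/5)·(36/5)/12³ = -9/25 kN
  M_B = M₀a(2b-a)/L² = 3·(24/5)·(2·(36/5)-(24/5))/12² = 24/25 kN·m
Superposition: R_A = 7816/225 kN, M_A = 5447/75 kN·m, R_B = 9059/225 kN, M_B = -5908/75 kN·m

R_A = 7816/225 kN, M_A = 5447/75 kN·m, R_B = 9059/225 kN, M_B = -5908/75 kN·m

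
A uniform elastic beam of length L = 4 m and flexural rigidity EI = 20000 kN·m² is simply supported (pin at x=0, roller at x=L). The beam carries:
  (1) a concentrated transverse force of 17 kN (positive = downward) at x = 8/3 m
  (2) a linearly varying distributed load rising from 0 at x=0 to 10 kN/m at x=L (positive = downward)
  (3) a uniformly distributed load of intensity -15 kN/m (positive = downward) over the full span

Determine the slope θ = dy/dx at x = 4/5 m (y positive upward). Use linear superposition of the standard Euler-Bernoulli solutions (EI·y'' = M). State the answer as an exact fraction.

Load 1 — point force P=17 kN at a=8/3 m (b=L-a=4/3):
  θ_1 = -Pb(L²-b²-3x²)/(6LEI)  [x≤a] = -17·(4/3)·(4²-(4/3)²-3·(4/5)²)/(6·4·20000) = -2941/5062500 rad
Load 2 — triangular load w₀=10 kN/m (0→w₀ over full span):
  θ_2 = -w₀(7L⁴-30L²x²+15x⁴)/(360LEI) = -10·(7·4⁴-30·4²·(4/5)²+15·(4/5)⁴)/(360·4·20000) = -364/703125 rad
Load 3 — uniform load w=-15 kN/m over full span:
  θ_3 = -w(L³-6Lx²+4x³)/(24EI) = -(-15)·(4³-6·4·(4/5)²+4·(4/5)³)/(24·20000) = 99/62500 rad
Superposition: θ = Σ θ_i = 6143/12656250 rad ≈ 0.000485 rad

θ(4/5) = 6143/12656250 rad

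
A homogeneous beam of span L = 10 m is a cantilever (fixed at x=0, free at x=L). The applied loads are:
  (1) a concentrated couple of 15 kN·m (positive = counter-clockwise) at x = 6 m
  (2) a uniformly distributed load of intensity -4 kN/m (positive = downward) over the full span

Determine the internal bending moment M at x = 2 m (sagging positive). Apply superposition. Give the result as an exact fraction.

Load 1 — applied couple M₀=15 kN·m at a=6 m (b=L-a=4):
  M_1 = M₀  [x≤a] = 15 = 15 kN·m
Load 2 — uniform load w=-4 kN/m over full span:
  M_2 = -w(L-x)²/2 = -(-4)·(10-2)²/2 = 128 kN·m
Superposition: M = Σ M_i = 143 kN·m ≈ 143.000000 kN·m

M(2) = 143 kN·m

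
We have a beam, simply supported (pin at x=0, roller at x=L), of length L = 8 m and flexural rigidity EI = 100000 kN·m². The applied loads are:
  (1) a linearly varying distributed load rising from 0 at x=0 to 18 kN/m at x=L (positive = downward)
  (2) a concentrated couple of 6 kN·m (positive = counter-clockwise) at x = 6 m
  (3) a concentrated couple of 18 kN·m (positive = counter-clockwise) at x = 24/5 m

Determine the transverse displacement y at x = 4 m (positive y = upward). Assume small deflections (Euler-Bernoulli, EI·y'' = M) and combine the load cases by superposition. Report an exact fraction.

y(4) = -6549/1250000 m

Load 1 — triangular load w₀=18 kN/m (0→w₀ over full span):
  y_1 = -w₀x(7L⁴-10L²x²+3x⁴)/(360LEI) = -18·4·(7·8⁴-10·8²·4²+3·4⁴)/(360·8·100000) = -3/625 m
Load 2 — applied couple M₀=6 kN·m at a=6 m (b=L-a=2):
  y_2 = (M₀x³/(6L)+C₁x)/EI  [x≤a] with C₁=M₀(3b²-L²)/(6L)=-13/2 = (6·4³/(6·8)+(-13/2)·4)/100000 = -9/50000 m
Load 3 — applied couple M₀=18 kN·m at a=24/5 m (b=L-a=16/5):
  y_3 = (M₀x³/(6L)+C₁x)/EI  [x≤a] with C₁=M₀(3b²-L²)/(6L)=-312/25 = (18·4³/(6·8)+(-312/25)·4)/100000 = -81/312500 m
Superposition: y = Σ y_i = -6549/1250000 m ≈ -0.005239 m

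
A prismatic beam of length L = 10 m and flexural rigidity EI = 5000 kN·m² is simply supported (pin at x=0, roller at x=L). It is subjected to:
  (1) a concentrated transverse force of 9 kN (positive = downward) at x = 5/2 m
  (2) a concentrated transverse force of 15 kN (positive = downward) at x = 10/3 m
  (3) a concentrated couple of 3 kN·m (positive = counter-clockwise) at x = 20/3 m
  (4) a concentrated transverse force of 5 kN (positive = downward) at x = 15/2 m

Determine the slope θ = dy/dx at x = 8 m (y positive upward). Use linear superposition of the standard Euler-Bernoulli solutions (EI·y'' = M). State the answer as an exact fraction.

θ(8) = 31547/1350000 rad

Load 1 — point force P=9 kN at a=5/2 m (b=L-a=15/2):
  θ_1 = -Pa(2L²-6Lx+3x²+a²)/(6LEI)  [x>a] = -9·(5/2)·(2·10²-6·10·8+3·8²+(5/2)²)/(6·10·5000) = 981/160000 rad
Load 2 — point force P=15 kN at a=10/3 m (b=L-a=20/3):
  θ_2 = -Pa(2L²-6Lx+3x²+a²)/(6LEI)  [x>a] = -15·(10/3)·(2·10²-6·10·8+3·8²+(10/3)²)/(6·10·5000) = 173/13500 rad
Load 3 — applied couple M₀=3 kN·m at a=20/3 m (b=L-a=10/3):
  θ_3 = (M₀x²/(2L)-M₀(x-a)+C₁)/EI  [x>a] with C₁=M₀(3b²-L²)/(6L)=-10/3 = (3·8²/(2·10)-3·(8-(20/3))+(-10/3))/5000 = 17/37500 rad
Load 4 — point force P=5 kN at a=15/2 m (b=L-a=5/2):
  θ_4 = -Pa(2L²-6Lx+3x²+a²)/(6LEI)  [x>a] = -5·(15/2)·(2·10²-6·10·8+3·8²+(15/2)²)/(6·10·5000) = 127/32000 rad
Superposition: θ = Σ θ_i = 31547/1350000 rad ≈ 0.023368 rad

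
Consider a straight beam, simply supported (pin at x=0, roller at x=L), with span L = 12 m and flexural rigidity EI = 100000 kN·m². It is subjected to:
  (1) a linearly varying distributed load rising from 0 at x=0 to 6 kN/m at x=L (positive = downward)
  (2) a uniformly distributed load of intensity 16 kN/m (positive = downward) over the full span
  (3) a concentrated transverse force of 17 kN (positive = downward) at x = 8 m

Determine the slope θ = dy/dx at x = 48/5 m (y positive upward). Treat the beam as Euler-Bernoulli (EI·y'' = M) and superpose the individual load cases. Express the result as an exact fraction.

Load 1 — triangular load w₀=6 kN/m (0→w₀ over full span):
  θ_1 = -w₀(7L⁴-30L²x²+15x⁴)/(360LEI) = -6·(7·12⁴-30·12²·(48/5)²+15·(48/5)⁴)/(360·12·100000) = 6813/3906250 rad
Load 2 — uniform load w=16 kN/m over full span:
  θ_2 = -w(L³-6Lx²+4x³)/(24EI) = -16·(12³-6·12·(48/5)²+4·(48/5)³)/(24·100000) = 3564/390625 rad
Load 3 — point force P=17 kN at a=8 m (b=L-a=4):
  θ_3 = -Pa(2L²-6Lx+3x²+a²)/(6LEI)  [x>a] = -17·8·(2·12²-6·12·(48/5)+3·(48/5)²+8²)/(6·12·100000) = 833/703125 rad
Superposition: θ = Σ θ_i = 423727/35156250 rad ≈ 0.012053 rad

θ(48/5) = 423727/35156250 rad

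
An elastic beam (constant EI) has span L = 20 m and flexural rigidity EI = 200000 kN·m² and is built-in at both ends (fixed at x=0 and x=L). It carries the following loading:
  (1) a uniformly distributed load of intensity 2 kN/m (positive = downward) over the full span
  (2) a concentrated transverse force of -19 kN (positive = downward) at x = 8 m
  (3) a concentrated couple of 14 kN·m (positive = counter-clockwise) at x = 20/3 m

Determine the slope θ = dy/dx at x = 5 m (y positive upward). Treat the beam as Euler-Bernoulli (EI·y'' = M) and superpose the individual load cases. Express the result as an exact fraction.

Load 1 — uniform load w=2 kN/m over full span:
  θ_1 = -wx(L-x)(L-2x)/(12EI) = -2·5·(20-5)·(20-2·5)/(12·200000) = -1/1600 rad
Load 2 — point force P=-19 kN at a=8 m (b=L-a=12):
  θ_2 = -Pb²x(2aL-(3a+b)x)/(2L³EI)  [x≤a] = -(-19)·12²·5·(2·8·20-(3·8+12)·5)/(2·20³·200000) = 1197/2000000 rad
Load 3 — applied couple M₀=14 kN·m at a=20/3 m (b=L-a=40/3):
  θ_3 = (R_Ax²/2 - M_Ax)/EI  [x≤a] with R_A=14/15, M_A=0 = ((14/15)·5²/2 - 0·5)/200000 = 7/120000 rad
Superposition: θ = Σ θ_i = 191/6000000 rad ≈ 0.000032 rad

θ(5) = 191/6000000 rad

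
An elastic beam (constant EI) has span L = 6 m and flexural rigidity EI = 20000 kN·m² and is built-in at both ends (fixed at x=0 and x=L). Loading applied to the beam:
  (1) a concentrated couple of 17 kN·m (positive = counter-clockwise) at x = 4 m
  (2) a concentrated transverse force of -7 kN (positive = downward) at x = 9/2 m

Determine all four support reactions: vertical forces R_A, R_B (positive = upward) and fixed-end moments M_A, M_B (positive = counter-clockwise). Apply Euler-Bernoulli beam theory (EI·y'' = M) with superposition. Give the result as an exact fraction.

Load 1 — applied couple M₀=17 kN·m at a=4 m (b=L-a=2):
  R_A = 6M₀ab/L³ = 6·17·4·2/6³ = 34/9 kN
  M_A = M₀b(2a-b)/L² = 17·2·(2·4-2)/6² = 17/3 kN·m
  R_B = -6M₀ab/L³ = -6·17·4·2/6³ = -34/9 kN
  M_B = M₀a(2b-a)/L² = 17·4·(2·2-4)/6² = 0 kN·m
Load 2 — point force P=-7 kN at a=9/2 m (b=L-a=3/2):
  R_A = Pb²(3a+b)/L³ = (-7)·(3/2)²·(3·(9/2)+(3/2))/6³ = -35/32 kN
  M_A = Pab²/L² = (-7)·(9/2)·(3/2)²/6² = -63/32 kN·m
  R_B = Pa²(a+3b)/L³ = (-7)·(9/2)²·((9/2)+3·(3/2))/6³ = -189/32 kN
  M_B = -Pa²b/L² = -(-7)·(9/2)²·(3/2)/6² = 189/32 kN·m
Superposition: R_A = 773/288 kN, M_A = 355/96 kN·m, R_B = -2789/288 kN, M_B = 189/32 kN·m

R_A = 773/288 kN, M_A = 355/96 kN·m, R_B = -2789/288 kN, M_B = 189/32 kN·m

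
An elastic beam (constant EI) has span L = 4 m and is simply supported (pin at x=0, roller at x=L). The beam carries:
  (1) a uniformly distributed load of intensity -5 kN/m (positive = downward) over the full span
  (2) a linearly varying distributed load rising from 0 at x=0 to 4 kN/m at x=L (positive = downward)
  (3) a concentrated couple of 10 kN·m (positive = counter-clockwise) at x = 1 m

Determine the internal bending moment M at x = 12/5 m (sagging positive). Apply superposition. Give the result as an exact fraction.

Load 1 — uniform load w=-5 kN/m over full span:
  M_1 = wx(L-x)/2 = (-5)·(12/5)·(4-(12/5))/2 = -48/5 kN·m
Load 2 — triangular load w₀=4 kN/m (0→w₀ over full span):
  M_2 = w₀Lx/6 - w₀x³/(6L) = 4·4·(12/5)/6 - 4·(12/5)³/(6·4) = 512/125 kN·m
Load 3 — applied couple M₀=10 kN·m at a=1 m (b=L-a=3):
  M_3 = M₀x/L - M₀  [x>a] = 10·(12/5)/4 - 10 = -4 kN·m
Superposition: M = Σ M_i = -1188/125 kN·m ≈ -9.504000 kN·m

M(12/5) = -1188/125 kN·m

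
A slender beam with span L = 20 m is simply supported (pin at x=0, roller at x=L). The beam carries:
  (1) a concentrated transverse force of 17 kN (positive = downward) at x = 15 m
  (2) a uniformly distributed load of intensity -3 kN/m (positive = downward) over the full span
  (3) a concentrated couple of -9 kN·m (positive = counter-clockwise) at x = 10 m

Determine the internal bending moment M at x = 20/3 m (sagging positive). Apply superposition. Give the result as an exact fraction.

Load 1 — point force P=17 kN at a=15 m (b=L-a=5):
  M_1 = Pbx/L  [x≤a] = 17·5·(20/3)/20 = 85/3 kN·m
Load 2 — uniform load w=-3 kN/m over full span:
  M_2 = wx(L-x)/2 = (-3)·(20/3)·(20-(20/3))/2 = -400/3 kN·m
Load 3 — applied couple M₀=-9 kN·m at a=10 m (b=L-a=10):
  M_3 = M₀x/L  [x≤a] = (-9)·(20/3)/20 = -3 kN·m
Superposition: M = Σ M_i = -108 kN·m ≈ -108.000000 kN·m

M(20/3) = -108 kN·m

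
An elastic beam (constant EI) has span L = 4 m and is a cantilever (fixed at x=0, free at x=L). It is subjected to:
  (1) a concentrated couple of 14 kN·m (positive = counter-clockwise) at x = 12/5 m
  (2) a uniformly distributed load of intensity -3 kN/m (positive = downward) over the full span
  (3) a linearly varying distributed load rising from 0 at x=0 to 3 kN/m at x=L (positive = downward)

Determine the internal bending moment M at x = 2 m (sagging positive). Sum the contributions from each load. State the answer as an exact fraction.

Load 1 — applied couple M₀=14 kN·m at a=12/5 m (b=L-a=8/5):
  M_1 = M₀  [x≤a] = 14 = 14 kN·m
Load 2 — uniform load w=-3 kN/m over full span:
  M_2 = -w(L-x)²/2 = -(-3)·(4-2)²/2 = 6 kN·m
Load 3 — triangular load w₀=3 kN/m (0→w₀ over full span):
  M_3 = w₀Lx/2 - w₀L²/3 - w₀x³/(6L) = 3·4·2/2 - 3·4²/3 - 3·2³/(6·4) = -5 kN·m
Superposition: M = Σ M_i = 15 kN·m ≈ 15.000000 kN·m

M(2) = 15 kN·m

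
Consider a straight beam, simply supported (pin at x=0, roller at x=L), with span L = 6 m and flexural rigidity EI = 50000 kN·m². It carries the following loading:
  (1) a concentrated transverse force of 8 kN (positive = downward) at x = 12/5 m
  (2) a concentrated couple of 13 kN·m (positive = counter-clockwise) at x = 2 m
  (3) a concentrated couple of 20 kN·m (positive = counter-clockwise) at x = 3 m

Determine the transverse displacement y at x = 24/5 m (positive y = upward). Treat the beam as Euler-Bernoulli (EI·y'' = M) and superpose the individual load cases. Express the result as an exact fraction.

y(24/5) = -113/1562500 m

Load 1 — point force P=8 kN at a=12/5 m (b=L-a=18/5):
  y_1 = -Pa(L-x)(2Lx-a²-x²)/(6LEI)  [x>a] = -8·(12/5)·(6-(24/5))·(2·6·(24/5)-(12/5)²-(24/5)²)/(6·6·50000) = -144/390625 m
Load 2 — applied couple M₀=13 kN·m at a=2 m (b=L-a=4):
  y_2 = (M₀x³/(6L)-M₀(x-a)²/2+C₁x)/EI  [x>a] with C₁=M₀(3b²-L²)/(6L)=13/3 = (13·(24/5)³/(6·6)-13·((24/5)-2)²/2+(13/3)·(24/5))/50000 = 611/3125000 m
Load 3 — applied couple M₀=20 kN·m at a=3 m (b=L-a=3):
  y_3 = (M₀x³/(6L)-M₀(x-a)²/2+C₁x)/EI  [x>a] with C₁=M₀(3b²-L²)/(6L)=-5 = (20·(24/5)³/(6·6)-20·((24/5)-3)²/2+(-5)·(24/5))/50000 = 63/625000 m
Superposition: y = Σ y_i = -113/1562500 m ≈ -0.000072 m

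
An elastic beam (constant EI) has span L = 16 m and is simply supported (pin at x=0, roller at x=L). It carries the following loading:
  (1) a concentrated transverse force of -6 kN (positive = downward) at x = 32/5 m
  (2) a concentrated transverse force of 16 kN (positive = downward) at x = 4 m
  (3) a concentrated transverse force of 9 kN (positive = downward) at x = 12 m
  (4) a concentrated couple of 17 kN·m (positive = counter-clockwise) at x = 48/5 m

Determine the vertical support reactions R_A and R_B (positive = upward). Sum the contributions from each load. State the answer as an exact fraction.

Load 1 — point force P=-6 kN at a=32/5 m (b=L-a=48/5):
  R_A = Pb/L = (-6)·(48/5)/16 = -18/5 kN
  R_B = Pa/L = (-6)·(32/5)/16 = -12/5 kN
Load 2 — point force P=16 kN at a=4 m (b=L-a=12):
  R_A = Pb/L = 16·12/16 = 12 kN
  R_B = Pa/L = 16·4/16 = 4 kN
Load 3 — point force P=9 kN at a=12 m (b=L-a=4):
  R_A = Pb/L = 9·4/16 = 9/4 kN
  R_B = Pa/L = 9·12/16 = 27/4 kN
Load 4 — applied couple M₀=17 kN·m at a=48/5 m (b=L-a=32/5):
  R_A = M₀/L = 17/16 kN
  R_B = -M₀/L = -17/16 kN
Superposition: R_A = 937/80 kN, R_B = 583/80 kN

R_A = 937/80 kN, R_B = 583/80 kN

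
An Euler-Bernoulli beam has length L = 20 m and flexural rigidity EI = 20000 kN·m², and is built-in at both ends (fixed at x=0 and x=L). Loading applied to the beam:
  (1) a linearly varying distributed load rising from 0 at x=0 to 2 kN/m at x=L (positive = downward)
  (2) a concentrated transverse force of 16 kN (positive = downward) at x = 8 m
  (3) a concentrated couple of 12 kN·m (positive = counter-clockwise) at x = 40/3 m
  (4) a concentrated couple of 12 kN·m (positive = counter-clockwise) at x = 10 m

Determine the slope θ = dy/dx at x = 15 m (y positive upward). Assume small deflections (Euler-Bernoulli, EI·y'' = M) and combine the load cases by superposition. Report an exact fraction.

Load 1 — triangular load w₀=2 kN/m (0→w₀ over full span):
  θ_1 = -w₀(2x(L-x)(L-2x)(x+2L)+x²(L-x)²)/(120LEI) = -2·(2·15·(20-15)·(20-2·15)·(15+2·20)+15²·(20-15)²)/(120·20·20000) = 41/12800 rad
Load 2 — point force P=16 kN at a=8 m (b=L-a=12):
  θ_2 = Pa²(L-x)(2bL-(3b+a)(L-x))/(2L³EI)  [x>a] = 16·8²·(20-15)·(2·12·20-(3·12+8)·(20-15))/(2·20³·20000) = 13/3125 rad
Load 3 — applied couple M₀=12 kN·m at a=40/3 m (b=L-a=20/3):
  θ_3 = (R_Ax²/2 - M_Ax - M₀(x-a))/EI  [x>a] with R_A=4/5, M_A=4 = ((4/5)·15²/2 - 4·15 - 12·(15-(40/3)))/20000 = 1/2000 rad
Load 4 — applied couple M₀=12 kN·m at a=10 m (b=L-a=10):
  θ_4 = (R_Ax²/2 - M_Ax - M₀(x-a))/EI  [x>a] with R_A=9/10, M_A=3 = ((9/10)·15²/2 - 3·15 - 12·(15-10))/20000 = -3/16000 rad
Superposition: θ = Σ θ_i = 12281/1600000 rad ≈ 0.007676 rad

θ(15) = 12281/1600000 rad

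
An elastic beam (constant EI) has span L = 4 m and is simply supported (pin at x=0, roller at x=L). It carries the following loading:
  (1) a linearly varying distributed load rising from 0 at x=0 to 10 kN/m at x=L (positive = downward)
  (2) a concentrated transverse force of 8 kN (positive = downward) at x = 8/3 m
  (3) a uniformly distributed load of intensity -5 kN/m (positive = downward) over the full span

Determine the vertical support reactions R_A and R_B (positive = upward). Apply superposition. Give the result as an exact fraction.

R_A = -2/3 kN, R_B = 26/3 kN

Load 1 — triangular load w₀=10 kN/m (0→w₀ over full span):
  R_A = w₀L/6 = 10·4/6 = 20/3 kN
  R_B = w₀L/3 = 10·4/3 = 40/3 kN
Load 2 — point force P=8 kN at a=8/3 m (b=L-a=4/3):
  R_A = Pb/L = 8·(4/3)/4 = 8/3 kN
  R_B = Pa/L = 8·(8/3)/4 = 16/3 kN
Load 3 — uniform load w=-5 kN/m over full span:
  R_A = wL/2 = (-5)·4/2 = -10 kN
  R_B = wL/2 = (-5)·4/2 = -10 kN
Superposition: R_A = -2/3 kN, R_B = 26/3 kN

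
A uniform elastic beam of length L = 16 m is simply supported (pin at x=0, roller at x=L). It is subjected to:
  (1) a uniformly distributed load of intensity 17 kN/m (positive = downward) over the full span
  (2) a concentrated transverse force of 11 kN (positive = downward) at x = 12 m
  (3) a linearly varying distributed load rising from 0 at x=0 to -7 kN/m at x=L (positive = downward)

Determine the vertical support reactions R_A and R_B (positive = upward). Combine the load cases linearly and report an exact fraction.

R_A = 1441/12 kN, R_B = 1283/12 kN

Load 1 — uniform load w=17 kN/m over full span:
  R_A = wL/2 = 17·16/2 = 136 kN
  R_B = wL/2 = 17·16/2 = 136 kN
Load 2 — point force P=11 kN at a=12 m (b=L-a=4):
  R_A = Pb/L = 11·4/16 = 11/4 kN
  R_B = Pa/L = 11·12/16 = 33/4 kN
Load 3 — triangular load w₀=-7 kN/m (0→w₀ over full span):
  R_A = w₀L/6 = (-7)·16/6 = -56/3 kN
  R_B = w₀L/3 = (-7)·16/3 = -112/3 kN
Superposition: R_A = 1441/12 kN, R_B = 1283/12 kN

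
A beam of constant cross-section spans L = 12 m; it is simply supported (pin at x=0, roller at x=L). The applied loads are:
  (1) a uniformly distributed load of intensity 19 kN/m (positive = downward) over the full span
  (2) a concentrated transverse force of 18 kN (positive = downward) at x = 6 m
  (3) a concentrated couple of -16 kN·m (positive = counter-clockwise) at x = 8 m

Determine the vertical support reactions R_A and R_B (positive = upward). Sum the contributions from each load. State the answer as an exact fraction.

R_A = 365/3 kN, R_B = 373/3 kN

Load 1 — uniform load w=19 kN/m over full span:
  R_A = wL/2 = 19·12/2 = 114 kN
  R_B = wL/2 = 19·12/2 = 114 kN
Load 2 — point force P=18 kN at a=6 m (b=L-a=6):
  R_A = Pb/L = 18·6/12 = 9 kN
  R_B = Pa/L = 18·6/12 = 9 kN
Load 3 — applied couple M₀=-16 kN·m at a=8 m (b=L-a=4):
  R_A = M₀/L = (-16)/12 = -4/3 kN
  R_B = -M₀/L = -(-16)/12 = 4/3 kN
Superposition: R_A = 365/3 kN, R_B = 373/3 kN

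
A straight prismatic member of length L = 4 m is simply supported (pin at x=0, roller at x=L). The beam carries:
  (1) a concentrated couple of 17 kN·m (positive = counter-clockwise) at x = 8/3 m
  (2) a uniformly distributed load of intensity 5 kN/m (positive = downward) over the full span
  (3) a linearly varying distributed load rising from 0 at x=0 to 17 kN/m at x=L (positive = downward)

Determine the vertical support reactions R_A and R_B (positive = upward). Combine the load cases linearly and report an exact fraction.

R_A = 307/12 kN, R_B = 341/12 kN

Load 1 — applied couple M₀=17 kN·m at a=8/3 m (b=L-a=4/3):
  R_A = M₀/L = 17/4 kN
  R_B = -M₀/L = -17/4 kN
Load 2 — uniform load w=5 kN/m over full span:
  R_A = wL/2 = 5·4/2 = 10 kN
  R_B = wL/2 = 5·4/2 = 10 kN
Load 3 — triangular load w₀=17 kN/m (0→w₀ over full span):
  R_A = w₀L/6 = 17·4/6 = 34/3 kN
  R_B = w₀L/3 = 17·4/3 = 68/3 kN
Superposition: R_A = 307/12 kN, R_B = 341/12 kN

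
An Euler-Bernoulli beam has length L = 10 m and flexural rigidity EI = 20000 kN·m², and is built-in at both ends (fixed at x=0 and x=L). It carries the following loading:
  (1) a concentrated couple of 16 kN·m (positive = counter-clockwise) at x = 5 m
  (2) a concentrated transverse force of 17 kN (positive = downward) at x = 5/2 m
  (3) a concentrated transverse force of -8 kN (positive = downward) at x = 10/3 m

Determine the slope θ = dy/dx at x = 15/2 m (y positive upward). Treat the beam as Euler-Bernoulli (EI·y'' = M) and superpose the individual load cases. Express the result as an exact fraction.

θ(15/2) = 121/3072000 rad

Load 1 — applied couple M₀=16 kN·m at a=5 m (b=L-a=5):
  θ_1 = (R_Ax²/2 - M_Ax - M₀(x-a))/EI  [x>a] with R_A=12/5, M_A=4 = ((12/5)·(15/2)²/2 - 4·(15/2) - 16·((15/2)-5))/20000 = -1/8000 rad
Load 2 — point force P=17 kN at a=5/2 m (b=L-a=15/2):
  θ_2 = Pa²(L-x)(2bL-(3b+a)(L-x))/(2L³EI)  [x>a] = 17·(5/2)²·(10-(15/2))·(2·(15/2)·10-(3·(15/2)+(5/2))·(10-(15/2)))/(2·10³·20000) = 119/204800 rad
Load 3 — point force P=-8 kN at a=10/3 m (b=L-a=20/3):
  θ_3 = Pa²(L-x)(2bL-(3b+a)(L-x))/(2L³EI)  [x>a] = (-8)·(10/3)²·(10-(15/2))·(2·(20/3)·10-(3·(20/3)+(10/3))·(10-(15/2)))/(2·10³·20000) = -1/2400 rad
Superposition: θ = Σ θ_i = 121/3072000 rad ≈ 0.000039 rad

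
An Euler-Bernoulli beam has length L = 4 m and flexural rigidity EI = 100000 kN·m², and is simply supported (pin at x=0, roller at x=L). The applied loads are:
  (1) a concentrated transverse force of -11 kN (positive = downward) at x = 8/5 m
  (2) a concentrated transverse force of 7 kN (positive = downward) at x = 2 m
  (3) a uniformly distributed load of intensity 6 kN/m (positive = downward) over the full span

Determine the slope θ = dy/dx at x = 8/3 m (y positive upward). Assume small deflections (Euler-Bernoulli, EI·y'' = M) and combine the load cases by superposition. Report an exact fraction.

Load 1 — point force P=-11 kN at a=8/5 m (b=L-a=12/5):
  θ_1 = -Pa(2L²-6Lx+3x²+a²)/(6LEI)  [x>a] = -(-11)·(8/5)·(2·4²-6·4·(8/3)+3·(8/3)²+(8/5)²)/(6·4·100000) = -209/3515625 rad
Load 2 — point force P=7 kN at a=2 m (b=L-a=2):
  θ_2 = -Pa(2L²-6Lx+3x²+a²)/(6LEI)  [x>a] = -7·2·(2·4²-6·4·(8/3)+3·(8/3)²+2²)/(6·4·100000) = 7/180000 rad
Load 3 — uniform load w=6 kN/m over full span:
  θ_3 = -w(L³-6Lx²+4x³)/(24EI) = -6·(4³-6·4·(8/3)²+4·(8/3)³)/(24·100000) = 13/168750 rad
Superposition: θ = Σ θ_i = 19061/337500000 rad ≈ 0.000056 rad

θ(8/3) = 19061/337500000 rad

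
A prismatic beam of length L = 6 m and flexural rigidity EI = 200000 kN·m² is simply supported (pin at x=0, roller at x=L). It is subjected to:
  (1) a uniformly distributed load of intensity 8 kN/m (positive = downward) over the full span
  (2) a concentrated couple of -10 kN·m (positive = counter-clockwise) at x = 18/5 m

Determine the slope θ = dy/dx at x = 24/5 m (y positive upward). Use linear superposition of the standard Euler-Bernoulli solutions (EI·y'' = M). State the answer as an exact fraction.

Load 1 — uniform load w=8 kN/m over full span:
  θ_1 = -w(L³-6Lx²+4x³)/(24EI) = -8·(6³-6·6·(24/5)²+4·(24/5)³)/(24·200000) = 891/3125000 rad
Load 2 — applied couple M₀=-10 kN·m at a=18/5 m (b=L-a=12/5):
  θ_2 = (M₀x²/(2L)-M₀(x-a)+C₁)/EI  [x>a] with C₁=M₀(3b²-L²)/(6L)=26/5 = ((-10)·(24/5)²/(2·6)-(-10)·((24/5)-(18/5))+(26/5))/200000 = -1/100000 rad
Superposition: θ = Σ θ_i = 3439/12500000 rad ≈ 0.000275 rad

θ(24/5) = 3439/12500000 rad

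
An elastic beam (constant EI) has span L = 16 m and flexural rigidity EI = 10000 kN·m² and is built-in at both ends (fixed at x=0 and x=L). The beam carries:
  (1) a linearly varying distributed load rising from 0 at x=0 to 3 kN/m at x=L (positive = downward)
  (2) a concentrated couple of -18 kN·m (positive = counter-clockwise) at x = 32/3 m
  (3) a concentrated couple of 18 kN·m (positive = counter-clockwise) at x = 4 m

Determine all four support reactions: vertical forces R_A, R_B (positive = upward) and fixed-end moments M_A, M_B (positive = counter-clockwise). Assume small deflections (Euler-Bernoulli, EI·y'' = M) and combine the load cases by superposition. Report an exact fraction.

Load 1 — triangular load w₀=3 kN/m (0→w₀ over full span):
  R_A = 3w₀L/20 = 3·3·16/20 = 36/5 kN
  M_A = w₀L²/30 = 3·16²/30 = 128/5 kN·m
  R_B = 7w₀L/20 = 7·3·16/20 = 84/5 kN
  M_B = -w₀L²/20 = -3·16²/20 = -192/5 kN·m
Load 2 — applied couple M₀=-18 kN·m at a=32/3 m (b=L-a=16/3):
  R_A = 6M₀ab/L³ = 6·(-18)·(32/3)·(16/3)/16³ = -3/2 kN
  M_A = M₀b(2a-b)/L² = (-18)·(16/3)·(2·(32/3)-(16/3))/16² = -6 kN·m
  R_B = -6M₀ab/L³ = -6·(-18)·(32/3)·(16/3)/16³ = 3/2 kN
  M_B = M₀a(2b-a)/L² = (-18)·(32/3)·(2·(16/3)-(32/3))/16² = 0 kN·m
Load 3 — applied couple M₀=18 kN·m at a=4 m (b=L-a=12):
  R_A = 6M₀ab/L³ = 6·18·4·12/16³ = 81/64 kN
  M_A = M₀b(2a-b)/L² = 18·12·(2·4-12)/16² = -27/8 kN·m
  R_B = -6M₀ab/L³ = -6·18·4·12/16³ = -81/64 kN
  M_B = M₀a(2b-a)/L² = 18·4·(2·12-4)/16² = 45/8 kN·m
Superposition: R_A = 2229/320 kN, M_A = 649/40 kN·m, R_B = 5451/320 kN, M_B = -1311/40 kN·m

R_A = 2229/320 kN, M_A = 649/40 kN·m, R_B = 5451/320 kN, M_B = -1311/40 kN·m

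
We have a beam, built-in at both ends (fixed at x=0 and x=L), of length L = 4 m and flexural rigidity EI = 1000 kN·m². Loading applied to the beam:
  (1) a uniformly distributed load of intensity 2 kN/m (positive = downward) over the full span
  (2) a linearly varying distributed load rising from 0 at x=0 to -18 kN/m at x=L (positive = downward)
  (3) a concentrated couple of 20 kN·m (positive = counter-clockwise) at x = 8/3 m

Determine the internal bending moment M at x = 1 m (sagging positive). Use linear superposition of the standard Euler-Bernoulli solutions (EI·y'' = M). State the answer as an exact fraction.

Load 1 — uniform load w=2 kN/m over full span:
  M_1 = wLx/2 - wL²/12 - wx²/2 = 2·4·1/2 - 2·4²/12 - 2·1²/2 = 1/3 kN·m
Load 2 — triangular load w₀=-18 kN/m (0→w₀ over full span):
  M_2 = 3w₀Lx/20 - w₀L²/30 - w₀x³/(6L) = 3·(-18)·4·1/20 - (-18)·4²/30 - (-18)·1³/(6·4) = -9/20 kN·m
Load 3 — applied couple M₀=20 kN·m at a=8/3 m (b=L-a=4/3):
  M_3 = R_Ax - M_A  [x≤a] with R_A=20/3, M_A=20/3 = (20/3)·1 - (20/3) = 0 kN·m
Superposition: M = Σ M_i = -7/60 kN·m ≈ -0.116667 kN·m

M(1) = -7/60 kN·m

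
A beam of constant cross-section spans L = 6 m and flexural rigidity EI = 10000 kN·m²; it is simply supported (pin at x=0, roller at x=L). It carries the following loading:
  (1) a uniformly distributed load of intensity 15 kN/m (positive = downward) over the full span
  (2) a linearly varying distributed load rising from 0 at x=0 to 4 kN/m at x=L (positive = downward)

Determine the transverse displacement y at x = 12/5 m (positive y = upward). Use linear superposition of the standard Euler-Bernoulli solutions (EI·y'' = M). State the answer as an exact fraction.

y(12/5) = -1064853/39062500 m

Load 1 — uniform load w=15 kN/m over full span:
  y_1 = -wx(L³-2Lx²+x³)/(24EI) = -15·(12/5)·(6³-2·6·(12/5)²+(12/5)³)/(24·10000) = -7533/312500 m
Load 2 — triangular load w₀=4 kN/m (0→w₀ over full span):
  y_2 = -w₀x(7L⁴-10L²x²+3x⁴)/(360LEI) = -4·(12/5)·(7·6⁴-10·6²·(12/5)²+3·(12/5)⁴)/(360·6·10000) = -30807/9765625 m
Superposition: y = Σ y_i = -1064853/39062500 m ≈ -0.027260 m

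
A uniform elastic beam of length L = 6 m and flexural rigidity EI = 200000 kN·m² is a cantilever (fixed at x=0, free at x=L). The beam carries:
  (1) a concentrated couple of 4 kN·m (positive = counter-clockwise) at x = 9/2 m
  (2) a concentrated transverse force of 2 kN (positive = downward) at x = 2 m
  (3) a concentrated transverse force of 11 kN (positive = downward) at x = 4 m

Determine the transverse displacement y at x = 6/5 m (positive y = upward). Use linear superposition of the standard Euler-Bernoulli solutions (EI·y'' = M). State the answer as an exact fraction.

Load 1 — applied couple M₀=4 kN·m at a=9/2 m (b=L-a=3/2):
  y_1 = M₀x²/(2EI)  [x≤a] = 4·(6/5)²/(2·200000) = 9/625000 m
Load 2 — point force P=2 kN at a=2 m (b=L-a=4):
  y_2 = -Px²(3a-x)/(6EI)  [x≤a] = -2·(6/5)²·(3·2-(6/5))/(6·200000) = -9/781250 m
Load 3 — point force P=11 kN at a=4 m (b=L-a=2):
  y_3 = -Px²(3a-x)/(6EI)  [x≤a] = -11·(6/5)²·(3·4-(6/5))/(6·200000) = -891/6250000 m
Superposition: y = Σ y_i = -873/6250000 m ≈ -0.000140 m

y(6/5) = -873/6250000 m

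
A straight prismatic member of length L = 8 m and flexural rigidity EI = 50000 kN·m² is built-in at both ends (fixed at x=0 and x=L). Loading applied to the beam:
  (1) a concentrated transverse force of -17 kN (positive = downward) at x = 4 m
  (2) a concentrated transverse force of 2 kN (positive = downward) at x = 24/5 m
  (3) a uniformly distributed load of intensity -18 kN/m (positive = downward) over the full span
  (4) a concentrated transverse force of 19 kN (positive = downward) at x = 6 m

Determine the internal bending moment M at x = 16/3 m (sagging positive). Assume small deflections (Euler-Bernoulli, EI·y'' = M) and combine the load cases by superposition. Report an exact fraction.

M(16/3) = -83419/3000 kN·m

Load 1 — point force P=-17 kN at a=4 m (b=L-a=4):
  M_1 = Pa²(a+3b)(L-x)/L³ - Pa²b/L²  [x>a] = (-17)·4²·(4+3·4)·(8-(16/3))/8³ - (-17)·4²·4/8² = -17/3 kN·m
Load 2 — point force P=2 kN at a=24/5 m (b=L-a=16/5):
  M_2 = Pa²(a+3b)(L-x)/L³ - Pa²b/L²  [x>a] = 2·(24/5)²·((24/5)+3·(16/5))·(8-(16/3))/8³ - 2·(24/5)²·(16/5)/8² = 144/125 kN·m
Load 3 — uniform load w=-18 kN/m over full span:
  M_3 = wLx/2 - wL²/12 - wx²/2 = (-18)·8·(16/3)/2 - (-18)·8²/12 - (-18)·(16/3)²/2 = -32 kN·m
Load 4 — point force P=19 kN at a=6 m (b=L-a=2):
  M_4 = Pb²(3a+b)x/L³ - Pab²/L²  [x≤a] = 19·2²·(3·6+2)·(16/3)/8³ - 19·6·2²/8² = 209/24 kN·m
Superposition: M = Σ M_i = -83419/3000 kN·m ≈ -27.806333 kN·m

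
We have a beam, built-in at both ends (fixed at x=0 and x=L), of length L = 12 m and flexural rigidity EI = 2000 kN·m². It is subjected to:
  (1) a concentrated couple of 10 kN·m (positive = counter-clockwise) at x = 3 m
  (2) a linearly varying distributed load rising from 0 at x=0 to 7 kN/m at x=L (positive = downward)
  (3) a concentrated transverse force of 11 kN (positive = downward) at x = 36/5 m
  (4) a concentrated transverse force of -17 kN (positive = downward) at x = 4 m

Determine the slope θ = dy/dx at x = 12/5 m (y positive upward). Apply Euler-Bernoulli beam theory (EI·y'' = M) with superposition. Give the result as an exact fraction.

θ(12/5) = -49109/4687500 rad

Load 1 — applied couple M₀=10 kN·m at a=3 m (b=L-a=9):
  θ_1 = (R_Ax²/2 - M_Ax)/EI  [x≤a] with R_A=15/16, M_A=-15/8 = ((15/16)·(12/5)²/2 - (-15/8)·(12/5))/2000 = 9/2500 rad
Load 2 — triangular load w₀=7 kN/m (0→w₀ over full span):
  θ_2 = -w₀(2x(L-x)(L-2x)(x+2L)+x²(L-x)²)/(120LEI) = -7·(2·(12/5)·(12-(12/5))·(12-2·(12/5))·((12/5)+2·12)+(12/5)²·(12-(12/5))²)/(120·12·2000) = -1764/78125 rad
Load 3 — point force P=11 kN at a=36/5 m (b=L-a=24/5):
  θ_3 = -Pb²x(2aL-(3a+b)x)/(2L³EI)  [x≤a] = -11·(24/5)²·(12/5)·(2·(36/5)·12-(3·(36/5)+(24/5))·(12/5))/(2·12³·2000) = -3762/390625 rad
Load 4 — point force P=-17 kN at a=4 m (b=L-a=8):
  θ_4 = -Pb²x(2aL-(3a+b)x)/(2L³EI)  [x≤a] = -(-17)·8²·(12/5)·(2·4·12-(3·4+8)·(12/5))/(2·12³·2000) = 34/1875 rad
Superposition: θ = Σ θ_i = -49109/4687500 rad ≈ -0.010477 rad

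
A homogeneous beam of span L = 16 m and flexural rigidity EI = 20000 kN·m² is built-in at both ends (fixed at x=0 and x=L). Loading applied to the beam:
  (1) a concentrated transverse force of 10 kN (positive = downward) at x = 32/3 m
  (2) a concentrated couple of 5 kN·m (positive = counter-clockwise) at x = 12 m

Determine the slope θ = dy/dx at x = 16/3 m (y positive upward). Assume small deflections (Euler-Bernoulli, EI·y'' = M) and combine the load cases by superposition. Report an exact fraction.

θ(16/3) = -721/486000 rad

Load 1 — point force P=10 kN at a=32/3 m (b=L-a=16/3):
  θ_1 = -Pb²x(2aL-(3a+b)x)/(2L³EI)  [x≤a] = -10·(16/3)²·(16/3)·(2·(32/3)·16-(3·(32/3)+(16/3))·(16/3))/(2·16³·20000) = -8/6075 rad
Load 2 — applied couple M₀=5 kN·m at a=12 m (b=L-a=4):
  θ_2 = (R_Ax²/2 - M_Ax)/EI  [x≤a] with R_A=45/128, M_A=25/16 = ((45/128)·(16/3)²/2 - (25/16)·(16/3))/20000 = -1/6000 rad
Superposition: θ = Σ θ_i = -721/486000 rad ≈ -0.001484 rad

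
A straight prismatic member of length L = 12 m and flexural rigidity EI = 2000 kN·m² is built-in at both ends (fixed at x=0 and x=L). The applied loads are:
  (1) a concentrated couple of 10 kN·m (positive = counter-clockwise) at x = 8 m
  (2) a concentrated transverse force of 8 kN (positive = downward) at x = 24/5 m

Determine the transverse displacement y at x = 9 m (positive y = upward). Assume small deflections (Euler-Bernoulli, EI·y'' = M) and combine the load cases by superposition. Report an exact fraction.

y(9) = -169/10000 m

Load 1 — applied couple M₀=10 kN·m at a=8 m (b=L-a=4):
  y_1 = (R_Ax³/6 - M_Ax²/2 - M₀(x-a)²/2)/EI  [x>a] with R_A=10/9, M_A=10/3 = ((10/9)·9³/6 - (10/3)·9²/2 - 10·(9-8)²/2)/2000 = -1/400 m
Load 2 — point force P=8 kN at a=24/5 m (b=L-a=36/5):
  y_2 = -Pa²(L-x)²(3bL-(3b+a)(L-x))/(6L³EI)  [x>a] = -8·(24/5)²·(12-9)²·(3·(36/5)·12-(3·(36/5)+(24/5))·(12-9))/(6·12³·2000) = -9/625 m
Superposition: y = Σ y_i = -169/10000 m ≈ -0.016900 m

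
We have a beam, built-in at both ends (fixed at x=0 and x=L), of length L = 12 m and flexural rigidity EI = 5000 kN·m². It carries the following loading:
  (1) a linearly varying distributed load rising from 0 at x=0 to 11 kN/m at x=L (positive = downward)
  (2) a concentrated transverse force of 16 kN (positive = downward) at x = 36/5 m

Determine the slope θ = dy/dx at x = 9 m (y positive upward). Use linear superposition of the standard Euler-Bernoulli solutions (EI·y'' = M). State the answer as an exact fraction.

θ(9) = 449577/20000000 rad

Load 1 — triangular load w₀=11 kN/m (0→w₀ over full span):
  θ_1 = -w₀(2x(L-x)(L-2x)(x+2L)+x²(L-x)²)/(120LEI) = -11·(2·9·(12-9)·(12-2·9)·(9+2·12)+9²·(12-9)²)/(120·12·5000) = 12177/800000 rad
Load 2 — point force P=16 kN at a=36/5 m (b=L-a=24/5):
  θ_2 = Pa²(L-x)(2bL-(3b+a)(L-x))/(2L³EI)  [x>a] = 16·(36/5)²·(12-9)·(2·(24/5)·12-(3·(24/5)+(36/5))·(12-9))/(2·12³·5000) = 567/78125 rad
Superposition: θ = Σ θ_i = 449577/20000000 rad ≈ 0.022479 rad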